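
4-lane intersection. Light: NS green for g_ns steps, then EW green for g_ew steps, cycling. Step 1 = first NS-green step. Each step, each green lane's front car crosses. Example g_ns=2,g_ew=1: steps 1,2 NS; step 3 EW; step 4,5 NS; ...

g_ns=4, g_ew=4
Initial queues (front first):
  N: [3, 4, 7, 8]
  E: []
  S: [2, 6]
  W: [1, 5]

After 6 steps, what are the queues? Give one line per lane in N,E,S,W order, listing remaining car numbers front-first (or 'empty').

Step 1 [NS]: N:car3-GO,E:wait,S:car2-GO,W:wait | queues: N=3 E=0 S=1 W=2
Step 2 [NS]: N:car4-GO,E:wait,S:car6-GO,W:wait | queues: N=2 E=0 S=0 W=2
Step 3 [NS]: N:car7-GO,E:wait,S:empty,W:wait | queues: N=1 E=0 S=0 W=2
Step 4 [NS]: N:car8-GO,E:wait,S:empty,W:wait | queues: N=0 E=0 S=0 W=2
Step 5 [EW]: N:wait,E:empty,S:wait,W:car1-GO | queues: N=0 E=0 S=0 W=1
Step 6 [EW]: N:wait,E:empty,S:wait,W:car5-GO | queues: N=0 E=0 S=0 W=0

N: empty
E: empty
S: empty
W: empty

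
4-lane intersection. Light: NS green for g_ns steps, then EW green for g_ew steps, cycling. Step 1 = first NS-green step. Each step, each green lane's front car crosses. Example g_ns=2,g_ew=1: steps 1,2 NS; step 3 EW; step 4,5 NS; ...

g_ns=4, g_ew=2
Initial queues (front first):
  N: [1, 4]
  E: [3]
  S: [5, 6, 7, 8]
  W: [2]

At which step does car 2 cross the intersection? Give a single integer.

Step 1 [NS]: N:car1-GO,E:wait,S:car5-GO,W:wait | queues: N=1 E=1 S=3 W=1
Step 2 [NS]: N:car4-GO,E:wait,S:car6-GO,W:wait | queues: N=0 E=1 S=2 W=1
Step 3 [NS]: N:empty,E:wait,S:car7-GO,W:wait | queues: N=0 E=1 S=1 W=1
Step 4 [NS]: N:empty,E:wait,S:car8-GO,W:wait | queues: N=0 E=1 S=0 W=1
Step 5 [EW]: N:wait,E:car3-GO,S:wait,W:car2-GO | queues: N=0 E=0 S=0 W=0
Car 2 crosses at step 5

5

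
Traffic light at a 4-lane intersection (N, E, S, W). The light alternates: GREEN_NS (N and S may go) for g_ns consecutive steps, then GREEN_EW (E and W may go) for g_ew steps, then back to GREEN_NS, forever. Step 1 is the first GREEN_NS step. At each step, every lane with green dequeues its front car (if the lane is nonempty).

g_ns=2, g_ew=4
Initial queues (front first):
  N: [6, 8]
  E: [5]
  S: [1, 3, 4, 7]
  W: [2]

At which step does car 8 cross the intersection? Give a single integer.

Step 1 [NS]: N:car6-GO,E:wait,S:car1-GO,W:wait | queues: N=1 E=1 S=3 W=1
Step 2 [NS]: N:car8-GO,E:wait,S:car3-GO,W:wait | queues: N=0 E=1 S=2 W=1
Step 3 [EW]: N:wait,E:car5-GO,S:wait,W:car2-GO | queues: N=0 E=0 S=2 W=0
Step 4 [EW]: N:wait,E:empty,S:wait,W:empty | queues: N=0 E=0 S=2 W=0
Step 5 [EW]: N:wait,E:empty,S:wait,W:empty | queues: N=0 E=0 S=2 W=0
Step 6 [EW]: N:wait,E:empty,S:wait,W:empty | queues: N=0 E=0 S=2 W=0
Step 7 [NS]: N:empty,E:wait,S:car4-GO,W:wait | queues: N=0 E=0 S=1 W=0
Step 8 [NS]: N:empty,E:wait,S:car7-GO,W:wait | queues: N=0 E=0 S=0 W=0
Car 8 crosses at step 2

2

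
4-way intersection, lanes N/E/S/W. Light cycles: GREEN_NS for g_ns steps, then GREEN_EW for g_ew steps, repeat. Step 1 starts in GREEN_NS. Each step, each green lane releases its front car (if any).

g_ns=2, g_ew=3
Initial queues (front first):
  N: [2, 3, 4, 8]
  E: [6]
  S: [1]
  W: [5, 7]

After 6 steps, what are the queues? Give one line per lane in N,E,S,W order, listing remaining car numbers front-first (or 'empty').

Step 1 [NS]: N:car2-GO,E:wait,S:car1-GO,W:wait | queues: N=3 E=1 S=0 W=2
Step 2 [NS]: N:car3-GO,E:wait,S:empty,W:wait | queues: N=2 E=1 S=0 W=2
Step 3 [EW]: N:wait,E:car6-GO,S:wait,W:car5-GO | queues: N=2 E=0 S=0 W=1
Step 4 [EW]: N:wait,E:empty,S:wait,W:car7-GO | queues: N=2 E=0 S=0 W=0
Step 5 [EW]: N:wait,E:empty,S:wait,W:empty | queues: N=2 E=0 S=0 W=0
Step 6 [NS]: N:car4-GO,E:wait,S:empty,W:wait | queues: N=1 E=0 S=0 W=0

N: 8
E: empty
S: empty
W: empty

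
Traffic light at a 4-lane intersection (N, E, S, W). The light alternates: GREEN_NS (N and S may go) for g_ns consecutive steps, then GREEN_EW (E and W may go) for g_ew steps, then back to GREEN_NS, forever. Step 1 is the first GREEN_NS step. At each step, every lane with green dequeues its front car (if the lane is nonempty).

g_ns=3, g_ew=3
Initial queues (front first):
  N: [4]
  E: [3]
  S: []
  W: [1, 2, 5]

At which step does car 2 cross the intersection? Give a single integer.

Step 1 [NS]: N:car4-GO,E:wait,S:empty,W:wait | queues: N=0 E=1 S=0 W=3
Step 2 [NS]: N:empty,E:wait,S:empty,W:wait | queues: N=0 E=1 S=0 W=3
Step 3 [NS]: N:empty,E:wait,S:empty,W:wait | queues: N=0 E=1 S=0 W=3
Step 4 [EW]: N:wait,E:car3-GO,S:wait,W:car1-GO | queues: N=0 E=0 S=0 W=2
Step 5 [EW]: N:wait,E:empty,S:wait,W:car2-GO | queues: N=0 E=0 S=0 W=1
Step 6 [EW]: N:wait,E:empty,S:wait,W:car5-GO | queues: N=0 E=0 S=0 W=0
Car 2 crosses at step 5

5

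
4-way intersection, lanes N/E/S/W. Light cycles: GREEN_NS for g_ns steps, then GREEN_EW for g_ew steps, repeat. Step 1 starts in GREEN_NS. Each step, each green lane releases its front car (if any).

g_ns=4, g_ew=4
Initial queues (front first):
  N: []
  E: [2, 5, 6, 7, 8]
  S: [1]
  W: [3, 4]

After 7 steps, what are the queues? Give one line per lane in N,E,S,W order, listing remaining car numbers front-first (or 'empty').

Step 1 [NS]: N:empty,E:wait,S:car1-GO,W:wait | queues: N=0 E=5 S=0 W=2
Step 2 [NS]: N:empty,E:wait,S:empty,W:wait | queues: N=0 E=5 S=0 W=2
Step 3 [NS]: N:empty,E:wait,S:empty,W:wait | queues: N=0 E=5 S=0 W=2
Step 4 [NS]: N:empty,E:wait,S:empty,W:wait | queues: N=0 E=5 S=0 W=2
Step 5 [EW]: N:wait,E:car2-GO,S:wait,W:car3-GO | queues: N=0 E=4 S=0 W=1
Step 6 [EW]: N:wait,E:car5-GO,S:wait,W:car4-GO | queues: N=0 E=3 S=0 W=0
Step 7 [EW]: N:wait,E:car6-GO,S:wait,W:empty | queues: N=0 E=2 S=0 W=0

N: empty
E: 7 8
S: empty
W: empty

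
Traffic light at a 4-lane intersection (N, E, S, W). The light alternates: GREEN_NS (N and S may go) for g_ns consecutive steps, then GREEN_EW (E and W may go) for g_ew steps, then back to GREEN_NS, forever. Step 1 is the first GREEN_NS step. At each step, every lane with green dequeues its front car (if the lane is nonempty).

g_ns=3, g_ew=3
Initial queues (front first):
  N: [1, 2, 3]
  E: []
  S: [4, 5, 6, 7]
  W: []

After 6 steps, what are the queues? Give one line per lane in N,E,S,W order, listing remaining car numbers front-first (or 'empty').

Step 1 [NS]: N:car1-GO,E:wait,S:car4-GO,W:wait | queues: N=2 E=0 S=3 W=0
Step 2 [NS]: N:car2-GO,E:wait,S:car5-GO,W:wait | queues: N=1 E=0 S=2 W=0
Step 3 [NS]: N:car3-GO,E:wait,S:car6-GO,W:wait | queues: N=0 E=0 S=1 W=0
Step 4 [EW]: N:wait,E:empty,S:wait,W:empty | queues: N=0 E=0 S=1 W=0
Step 5 [EW]: N:wait,E:empty,S:wait,W:empty | queues: N=0 E=0 S=1 W=0
Step 6 [EW]: N:wait,E:empty,S:wait,W:empty | queues: N=0 E=0 S=1 W=0

N: empty
E: empty
S: 7
W: empty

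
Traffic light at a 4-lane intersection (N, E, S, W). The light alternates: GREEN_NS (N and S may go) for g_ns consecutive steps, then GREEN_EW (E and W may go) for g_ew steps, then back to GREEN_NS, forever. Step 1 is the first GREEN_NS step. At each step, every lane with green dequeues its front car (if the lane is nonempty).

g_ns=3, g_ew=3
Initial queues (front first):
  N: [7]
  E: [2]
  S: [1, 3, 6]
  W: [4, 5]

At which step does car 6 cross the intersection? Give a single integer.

Step 1 [NS]: N:car7-GO,E:wait,S:car1-GO,W:wait | queues: N=0 E=1 S=2 W=2
Step 2 [NS]: N:empty,E:wait,S:car3-GO,W:wait | queues: N=0 E=1 S=1 W=2
Step 3 [NS]: N:empty,E:wait,S:car6-GO,W:wait | queues: N=0 E=1 S=0 W=2
Step 4 [EW]: N:wait,E:car2-GO,S:wait,W:car4-GO | queues: N=0 E=0 S=0 W=1
Step 5 [EW]: N:wait,E:empty,S:wait,W:car5-GO | queues: N=0 E=0 S=0 W=0
Car 6 crosses at step 3

3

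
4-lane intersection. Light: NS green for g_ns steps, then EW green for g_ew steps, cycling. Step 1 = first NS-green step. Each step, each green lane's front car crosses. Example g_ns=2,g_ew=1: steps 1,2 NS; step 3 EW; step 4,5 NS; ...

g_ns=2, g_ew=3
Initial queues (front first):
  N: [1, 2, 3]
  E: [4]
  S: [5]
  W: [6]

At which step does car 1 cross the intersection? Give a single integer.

Step 1 [NS]: N:car1-GO,E:wait,S:car5-GO,W:wait | queues: N=2 E=1 S=0 W=1
Step 2 [NS]: N:car2-GO,E:wait,S:empty,W:wait | queues: N=1 E=1 S=0 W=1
Step 3 [EW]: N:wait,E:car4-GO,S:wait,W:car6-GO | queues: N=1 E=0 S=0 W=0
Step 4 [EW]: N:wait,E:empty,S:wait,W:empty | queues: N=1 E=0 S=0 W=0
Step 5 [EW]: N:wait,E:empty,S:wait,W:empty | queues: N=1 E=0 S=0 W=0
Step 6 [NS]: N:car3-GO,E:wait,S:empty,W:wait | queues: N=0 E=0 S=0 W=0
Car 1 crosses at step 1

1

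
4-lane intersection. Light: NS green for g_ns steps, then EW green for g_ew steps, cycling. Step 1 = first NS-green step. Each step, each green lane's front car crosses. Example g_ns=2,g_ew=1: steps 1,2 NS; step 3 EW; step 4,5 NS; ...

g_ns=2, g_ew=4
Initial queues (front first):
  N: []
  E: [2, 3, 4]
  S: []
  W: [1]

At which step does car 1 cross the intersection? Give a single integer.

Step 1 [NS]: N:empty,E:wait,S:empty,W:wait | queues: N=0 E=3 S=0 W=1
Step 2 [NS]: N:empty,E:wait,S:empty,W:wait | queues: N=0 E=3 S=0 W=1
Step 3 [EW]: N:wait,E:car2-GO,S:wait,W:car1-GO | queues: N=0 E=2 S=0 W=0
Step 4 [EW]: N:wait,E:car3-GO,S:wait,W:empty | queues: N=0 E=1 S=0 W=0
Step 5 [EW]: N:wait,E:car4-GO,S:wait,W:empty | queues: N=0 E=0 S=0 W=0
Car 1 crosses at step 3

3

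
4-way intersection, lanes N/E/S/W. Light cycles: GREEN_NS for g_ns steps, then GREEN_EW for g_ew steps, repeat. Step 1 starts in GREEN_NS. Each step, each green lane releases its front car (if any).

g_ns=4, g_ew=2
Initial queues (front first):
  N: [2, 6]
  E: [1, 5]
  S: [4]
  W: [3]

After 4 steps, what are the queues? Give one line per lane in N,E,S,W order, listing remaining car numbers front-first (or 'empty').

Step 1 [NS]: N:car2-GO,E:wait,S:car4-GO,W:wait | queues: N=1 E=2 S=0 W=1
Step 2 [NS]: N:car6-GO,E:wait,S:empty,W:wait | queues: N=0 E=2 S=0 W=1
Step 3 [NS]: N:empty,E:wait,S:empty,W:wait | queues: N=0 E=2 S=0 W=1
Step 4 [NS]: N:empty,E:wait,S:empty,W:wait | queues: N=0 E=2 S=0 W=1

N: empty
E: 1 5
S: empty
W: 3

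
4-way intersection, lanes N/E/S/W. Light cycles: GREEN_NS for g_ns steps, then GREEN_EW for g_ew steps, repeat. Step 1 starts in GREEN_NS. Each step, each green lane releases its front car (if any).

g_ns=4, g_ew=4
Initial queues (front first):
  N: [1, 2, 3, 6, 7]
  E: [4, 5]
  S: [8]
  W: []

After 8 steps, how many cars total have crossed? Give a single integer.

Answer: 7

Derivation:
Step 1 [NS]: N:car1-GO,E:wait,S:car8-GO,W:wait | queues: N=4 E=2 S=0 W=0
Step 2 [NS]: N:car2-GO,E:wait,S:empty,W:wait | queues: N=3 E=2 S=0 W=0
Step 3 [NS]: N:car3-GO,E:wait,S:empty,W:wait | queues: N=2 E=2 S=0 W=0
Step 4 [NS]: N:car6-GO,E:wait,S:empty,W:wait | queues: N=1 E=2 S=0 W=0
Step 5 [EW]: N:wait,E:car4-GO,S:wait,W:empty | queues: N=1 E=1 S=0 W=0
Step 6 [EW]: N:wait,E:car5-GO,S:wait,W:empty | queues: N=1 E=0 S=0 W=0
Step 7 [EW]: N:wait,E:empty,S:wait,W:empty | queues: N=1 E=0 S=0 W=0
Step 8 [EW]: N:wait,E:empty,S:wait,W:empty | queues: N=1 E=0 S=0 W=0
Cars crossed by step 8: 7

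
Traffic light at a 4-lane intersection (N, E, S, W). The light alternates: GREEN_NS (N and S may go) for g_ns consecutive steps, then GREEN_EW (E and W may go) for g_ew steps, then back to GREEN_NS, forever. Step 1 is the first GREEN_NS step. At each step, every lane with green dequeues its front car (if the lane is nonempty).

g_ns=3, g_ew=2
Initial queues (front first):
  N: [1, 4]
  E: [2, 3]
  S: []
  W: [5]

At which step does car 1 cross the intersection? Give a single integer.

Step 1 [NS]: N:car1-GO,E:wait,S:empty,W:wait | queues: N=1 E=2 S=0 W=1
Step 2 [NS]: N:car4-GO,E:wait,S:empty,W:wait | queues: N=0 E=2 S=0 W=1
Step 3 [NS]: N:empty,E:wait,S:empty,W:wait | queues: N=0 E=2 S=0 W=1
Step 4 [EW]: N:wait,E:car2-GO,S:wait,W:car5-GO | queues: N=0 E=1 S=0 W=0
Step 5 [EW]: N:wait,E:car3-GO,S:wait,W:empty | queues: N=0 E=0 S=0 W=0
Car 1 crosses at step 1

1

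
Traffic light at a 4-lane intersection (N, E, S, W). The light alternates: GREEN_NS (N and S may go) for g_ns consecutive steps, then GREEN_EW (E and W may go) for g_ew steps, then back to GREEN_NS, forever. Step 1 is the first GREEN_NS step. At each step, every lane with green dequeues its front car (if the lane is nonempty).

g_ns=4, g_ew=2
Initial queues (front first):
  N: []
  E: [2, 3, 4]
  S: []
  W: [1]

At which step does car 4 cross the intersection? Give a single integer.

Step 1 [NS]: N:empty,E:wait,S:empty,W:wait | queues: N=0 E=3 S=0 W=1
Step 2 [NS]: N:empty,E:wait,S:empty,W:wait | queues: N=0 E=3 S=0 W=1
Step 3 [NS]: N:empty,E:wait,S:empty,W:wait | queues: N=0 E=3 S=0 W=1
Step 4 [NS]: N:empty,E:wait,S:empty,W:wait | queues: N=0 E=3 S=0 W=1
Step 5 [EW]: N:wait,E:car2-GO,S:wait,W:car1-GO | queues: N=0 E=2 S=0 W=0
Step 6 [EW]: N:wait,E:car3-GO,S:wait,W:empty | queues: N=0 E=1 S=0 W=0
Step 7 [NS]: N:empty,E:wait,S:empty,W:wait | queues: N=0 E=1 S=0 W=0
Step 8 [NS]: N:empty,E:wait,S:empty,W:wait | queues: N=0 E=1 S=0 W=0
Step 9 [NS]: N:empty,E:wait,S:empty,W:wait | queues: N=0 E=1 S=0 W=0
Step 10 [NS]: N:empty,E:wait,S:empty,W:wait | queues: N=0 E=1 S=0 W=0
Step 11 [EW]: N:wait,E:car4-GO,S:wait,W:empty | queues: N=0 E=0 S=0 W=0
Car 4 crosses at step 11

11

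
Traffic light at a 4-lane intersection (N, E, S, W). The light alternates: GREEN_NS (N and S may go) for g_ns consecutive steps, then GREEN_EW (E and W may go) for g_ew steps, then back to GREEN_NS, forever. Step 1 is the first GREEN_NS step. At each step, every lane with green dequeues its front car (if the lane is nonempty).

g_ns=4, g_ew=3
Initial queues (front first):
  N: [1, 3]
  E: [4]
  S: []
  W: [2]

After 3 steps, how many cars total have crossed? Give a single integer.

Answer: 2

Derivation:
Step 1 [NS]: N:car1-GO,E:wait,S:empty,W:wait | queues: N=1 E=1 S=0 W=1
Step 2 [NS]: N:car3-GO,E:wait,S:empty,W:wait | queues: N=0 E=1 S=0 W=1
Step 3 [NS]: N:empty,E:wait,S:empty,W:wait | queues: N=0 E=1 S=0 W=1
Cars crossed by step 3: 2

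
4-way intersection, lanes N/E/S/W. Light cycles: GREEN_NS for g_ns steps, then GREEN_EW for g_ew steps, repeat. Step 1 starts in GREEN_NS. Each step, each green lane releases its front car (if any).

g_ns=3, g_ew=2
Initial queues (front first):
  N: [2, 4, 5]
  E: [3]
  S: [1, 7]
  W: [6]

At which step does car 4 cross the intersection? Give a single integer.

Step 1 [NS]: N:car2-GO,E:wait,S:car1-GO,W:wait | queues: N=2 E=1 S=1 W=1
Step 2 [NS]: N:car4-GO,E:wait,S:car7-GO,W:wait | queues: N=1 E=1 S=0 W=1
Step 3 [NS]: N:car5-GO,E:wait,S:empty,W:wait | queues: N=0 E=1 S=0 W=1
Step 4 [EW]: N:wait,E:car3-GO,S:wait,W:car6-GO | queues: N=0 E=0 S=0 W=0
Car 4 crosses at step 2

2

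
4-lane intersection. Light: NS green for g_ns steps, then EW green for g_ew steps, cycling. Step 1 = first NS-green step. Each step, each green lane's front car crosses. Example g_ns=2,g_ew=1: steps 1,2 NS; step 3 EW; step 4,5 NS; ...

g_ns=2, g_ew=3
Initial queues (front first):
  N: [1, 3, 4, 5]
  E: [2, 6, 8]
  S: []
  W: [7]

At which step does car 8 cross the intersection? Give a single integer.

Step 1 [NS]: N:car1-GO,E:wait,S:empty,W:wait | queues: N=3 E=3 S=0 W=1
Step 2 [NS]: N:car3-GO,E:wait,S:empty,W:wait | queues: N=2 E=3 S=0 W=1
Step 3 [EW]: N:wait,E:car2-GO,S:wait,W:car7-GO | queues: N=2 E=2 S=0 W=0
Step 4 [EW]: N:wait,E:car6-GO,S:wait,W:empty | queues: N=2 E=1 S=0 W=0
Step 5 [EW]: N:wait,E:car8-GO,S:wait,W:empty | queues: N=2 E=0 S=0 W=0
Step 6 [NS]: N:car4-GO,E:wait,S:empty,W:wait | queues: N=1 E=0 S=0 W=0
Step 7 [NS]: N:car5-GO,E:wait,S:empty,W:wait | queues: N=0 E=0 S=0 W=0
Car 8 crosses at step 5

5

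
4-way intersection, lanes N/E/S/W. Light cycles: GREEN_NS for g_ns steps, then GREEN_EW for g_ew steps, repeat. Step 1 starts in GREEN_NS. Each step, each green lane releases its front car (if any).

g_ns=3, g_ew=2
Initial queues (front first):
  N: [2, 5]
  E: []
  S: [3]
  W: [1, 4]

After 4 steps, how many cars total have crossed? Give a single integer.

Step 1 [NS]: N:car2-GO,E:wait,S:car3-GO,W:wait | queues: N=1 E=0 S=0 W=2
Step 2 [NS]: N:car5-GO,E:wait,S:empty,W:wait | queues: N=0 E=0 S=0 W=2
Step 3 [NS]: N:empty,E:wait,S:empty,W:wait | queues: N=0 E=0 S=0 W=2
Step 4 [EW]: N:wait,E:empty,S:wait,W:car1-GO | queues: N=0 E=0 S=0 W=1
Cars crossed by step 4: 4

Answer: 4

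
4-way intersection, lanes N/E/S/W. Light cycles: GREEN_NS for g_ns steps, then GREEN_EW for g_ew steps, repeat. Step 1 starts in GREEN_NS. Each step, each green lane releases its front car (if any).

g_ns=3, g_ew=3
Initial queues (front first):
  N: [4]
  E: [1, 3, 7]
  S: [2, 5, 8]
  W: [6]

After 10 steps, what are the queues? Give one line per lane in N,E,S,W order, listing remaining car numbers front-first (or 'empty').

Step 1 [NS]: N:car4-GO,E:wait,S:car2-GO,W:wait | queues: N=0 E=3 S=2 W=1
Step 2 [NS]: N:empty,E:wait,S:car5-GO,W:wait | queues: N=0 E=3 S=1 W=1
Step 3 [NS]: N:empty,E:wait,S:car8-GO,W:wait | queues: N=0 E=3 S=0 W=1
Step 4 [EW]: N:wait,E:car1-GO,S:wait,W:car6-GO | queues: N=0 E=2 S=0 W=0
Step 5 [EW]: N:wait,E:car3-GO,S:wait,W:empty | queues: N=0 E=1 S=0 W=0
Step 6 [EW]: N:wait,E:car7-GO,S:wait,W:empty | queues: N=0 E=0 S=0 W=0

N: empty
E: empty
S: empty
W: empty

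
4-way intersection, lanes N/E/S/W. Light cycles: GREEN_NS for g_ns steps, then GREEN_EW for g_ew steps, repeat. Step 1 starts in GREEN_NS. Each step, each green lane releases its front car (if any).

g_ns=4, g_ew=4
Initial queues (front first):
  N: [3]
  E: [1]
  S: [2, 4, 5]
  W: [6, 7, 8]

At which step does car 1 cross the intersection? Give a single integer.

Step 1 [NS]: N:car3-GO,E:wait,S:car2-GO,W:wait | queues: N=0 E=1 S=2 W=3
Step 2 [NS]: N:empty,E:wait,S:car4-GO,W:wait | queues: N=0 E=1 S=1 W=3
Step 3 [NS]: N:empty,E:wait,S:car5-GO,W:wait | queues: N=0 E=1 S=0 W=3
Step 4 [NS]: N:empty,E:wait,S:empty,W:wait | queues: N=0 E=1 S=0 W=3
Step 5 [EW]: N:wait,E:car1-GO,S:wait,W:car6-GO | queues: N=0 E=0 S=0 W=2
Step 6 [EW]: N:wait,E:empty,S:wait,W:car7-GO | queues: N=0 E=0 S=0 W=1
Step 7 [EW]: N:wait,E:empty,S:wait,W:car8-GO | queues: N=0 E=0 S=0 W=0
Car 1 crosses at step 5

5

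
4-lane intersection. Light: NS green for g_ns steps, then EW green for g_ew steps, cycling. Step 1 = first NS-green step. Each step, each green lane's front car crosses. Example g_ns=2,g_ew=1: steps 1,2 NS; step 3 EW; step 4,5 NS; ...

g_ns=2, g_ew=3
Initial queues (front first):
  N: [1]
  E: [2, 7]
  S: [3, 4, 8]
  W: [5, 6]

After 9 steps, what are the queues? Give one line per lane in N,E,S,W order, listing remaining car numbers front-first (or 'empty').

Step 1 [NS]: N:car1-GO,E:wait,S:car3-GO,W:wait | queues: N=0 E=2 S=2 W=2
Step 2 [NS]: N:empty,E:wait,S:car4-GO,W:wait | queues: N=0 E=2 S=1 W=2
Step 3 [EW]: N:wait,E:car2-GO,S:wait,W:car5-GO | queues: N=0 E=1 S=1 W=1
Step 4 [EW]: N:wait,E:car7-GO,S:wait,W:car6-GO | queues: N=0 E=0 S=1 W=0
Step 5 [EW]: N:wait,E:empty,S:wait,W:empty | queues: N=0 E=0 S=1 W=0
Step 6 [NS]: N:empty,E:wait,S:car8-GO,W:wait | queues: N=0 E=0 S=0 W=0

N: empty
E: empty
S: empty
W: empty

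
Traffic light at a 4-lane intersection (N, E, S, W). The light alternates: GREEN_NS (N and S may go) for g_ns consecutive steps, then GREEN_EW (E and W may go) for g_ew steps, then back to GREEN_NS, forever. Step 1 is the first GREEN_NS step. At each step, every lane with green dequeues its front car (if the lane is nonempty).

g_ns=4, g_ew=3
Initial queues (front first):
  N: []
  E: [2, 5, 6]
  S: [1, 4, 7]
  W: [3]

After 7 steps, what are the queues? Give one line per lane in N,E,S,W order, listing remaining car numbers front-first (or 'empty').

Step 1 [NS]: N:empty,E:wait,S:car1-GO,W:wait | queues: N=0 E=3 S=2 W=1
Step 2 [NS]: N:empty,E:wait,S:car4-GO,W:wait | queues: N=0 E=3 S=1 W=1
Step 3 [NS]: N:empty,E:wait,S:car7-GO,W:wait | queues: N=0 E=3 S=0 W=1
Step 4 [NS]: N:empty,E:wait,S:empty,W:wait | queues: N=0 E=3 S=0 W=1
Step 5 [EW]: N:wait,E:car2-GO,S:wait,W:car3-GO | queues: N=0 E=2 S=0 W=0
Step 6 [EW]: N:wait,E:car5-GO,S:wait,W:empty | queues: N=0 E=1 S=0 W=0
Step 7 [EW]: N:wait,E:car6-GO,S:wait,W:empty | queues: N=0 E=0 S=0 W=0

N: empty
E: empty
S: empty
W: empty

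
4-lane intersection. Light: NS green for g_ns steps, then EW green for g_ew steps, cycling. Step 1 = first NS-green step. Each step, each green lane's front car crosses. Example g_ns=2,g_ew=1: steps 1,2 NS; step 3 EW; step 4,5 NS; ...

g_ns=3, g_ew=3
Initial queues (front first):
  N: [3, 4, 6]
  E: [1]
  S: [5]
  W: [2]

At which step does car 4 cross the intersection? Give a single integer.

Step 1 [NS]: N:car3-GO,E:wait,S:car5-GO,W:wait | queues: N=2 E=1 S=0 W=1
Step 2 [NS]: N:car4-GO,E:wait,S:empty,W:wait | queues: N=1 E=1 S=0 W=1
Step 3 [NS]: N:car6-GO,E:wait,S:empty,W:wait | queues: N=0 E=1 S=0 W=1
Step 4 [EW]: N:wait,E:car1-GO,S:wait,W:car2-GO | queues: N=0 E=0 S=0 W=0
Car 4 crosses at step 2

2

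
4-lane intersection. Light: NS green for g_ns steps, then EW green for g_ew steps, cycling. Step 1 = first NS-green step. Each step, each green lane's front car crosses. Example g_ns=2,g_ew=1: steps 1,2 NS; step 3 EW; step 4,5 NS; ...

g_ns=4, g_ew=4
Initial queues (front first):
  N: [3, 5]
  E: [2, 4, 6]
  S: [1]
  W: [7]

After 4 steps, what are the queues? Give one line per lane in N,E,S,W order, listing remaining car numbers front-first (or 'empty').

Step 1 [NS]: N:car3-GO,E:wait,S:car1-GO,W:wait | queues: N=1 E=3 S=0 W=1
Step 2 [NS]: N:car5-GO,E:wait,S:empty,W:wait | queues: N=0 E=3 S=0 W=1
Step 3 [NS]: N:empty,E:wait,S:empty,W:wait | queues: N=0 E=3 S=0 W=1
Step 4 [NS]: N:empty,E:wait,S:empty,W:wait | queues: N=0 E=3 S=0 W=1

N: empty
E: 2 4 6
S: empty
W: 7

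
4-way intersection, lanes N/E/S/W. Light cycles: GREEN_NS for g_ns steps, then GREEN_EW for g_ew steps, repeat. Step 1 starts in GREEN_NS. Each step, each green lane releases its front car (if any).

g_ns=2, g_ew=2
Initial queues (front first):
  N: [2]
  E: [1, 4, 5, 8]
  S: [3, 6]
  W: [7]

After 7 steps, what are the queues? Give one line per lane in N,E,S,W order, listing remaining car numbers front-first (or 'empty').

Step 1 [NS]: N:car2-GO,E:wait,S:car3-GO,W:wait | queues: N=0 E=4 S=1 W=1
Step 2 [NS]: N:empty,E:wait,S:car6-GO,W:wait | queues: N=0 E=4 S=0 W=1
Step 3 [EW]: N:wait,E:car1-GO,S:wait,W:car7-GO | queues: N=0 E=3 S=0 W=0
Step 4 [EW]: N:wait,E:car4-GO,S:wait,W:empty | queues: N=0 E=2 S=0 W=0
Step 5 [NS]: N:empty,E:wait,S:empty,W:wait | queues: N=0 E=2 S=0 W=0
Step 6 [NS]: N:empty,E:wait,S:empty,W:wait | queues: N=0 E=2 S=0 W=0
Step 7 [EW]: N:wait,E:car5-GO,S:wait,W:empty | queues: N=0 E=1 S=0 W=0

N: empty
E: 8
S: empty
W: empty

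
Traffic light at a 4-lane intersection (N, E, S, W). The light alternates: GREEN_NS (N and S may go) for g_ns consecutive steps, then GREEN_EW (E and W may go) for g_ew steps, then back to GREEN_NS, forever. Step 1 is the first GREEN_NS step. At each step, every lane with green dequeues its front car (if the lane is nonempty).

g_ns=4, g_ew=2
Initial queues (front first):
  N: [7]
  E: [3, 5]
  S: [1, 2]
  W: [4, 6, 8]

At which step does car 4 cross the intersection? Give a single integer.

Step 1 [NS]: N:car7-GO,E:wait,S:car1-GO,W:wait | queues: N=0 E=2 S=1 W=3
Step 2 [NS]: N:empty,E:wait,S:car2-GO,W:wait | queues: N=0 E=2 S=0 W=3
Step 3 [NS]: N:empty,E:wait,S:empty,W:wait | queues: N=0 E=2 S=0 W=3
Step 4 [NS]: N:empty,E:wait,S:empty,W:wait | queues: N=0 E=2 S=0 W=3
Step 5 [EW]: N:wait,E:car3-GO,S:wait,W:car4-GO | queues: N=0 E=1 S=0 W=2
Step 6 [EW]: N:wait,E:car5-GO,S:wait,W:car6-GO | queues: N=0 E=0 S=0 W=1
Step 7 [NS]: N:empty,E:wait,S:empty,W:wait | queues: N=0 E=0 S=0 W=1
Step 8 [NS]: N:empty,E:wait,S:empty,W:wait | queues: N=0 E=0 S=0 W=1
Step 9 [NS]: N:empty,E:wait,S:empty,W:wait | queues: N=0 E=0 S=0 W=1
Step 10 [NS]: N:empty,E:wait,S:empty,W:wait | queues: N=0 E=0 S=0 W=1
Step 11 [EW]: N:wait,E:empty,S:wait,W:car8-GO | queues: N=0 E=0 S=0 W=0
Car 4 crosses at step 5

5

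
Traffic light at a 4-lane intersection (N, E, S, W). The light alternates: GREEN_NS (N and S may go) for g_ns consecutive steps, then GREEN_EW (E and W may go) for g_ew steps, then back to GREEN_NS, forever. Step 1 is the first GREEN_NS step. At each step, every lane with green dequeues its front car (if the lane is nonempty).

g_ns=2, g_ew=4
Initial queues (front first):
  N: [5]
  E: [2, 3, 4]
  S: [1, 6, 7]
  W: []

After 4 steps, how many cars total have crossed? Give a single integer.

Answer: 5

Derivation:
Step 1 [NS]: N:car5-GO,E:wait,S:car1-GO,W:wait | queues: N=0 E=3 S=2 W=0
Step 2 [NS]: N:empty,E:wait,S:car6-GO,W:wait | queues: N=0 E=3 S=1 W=0
Step 3 [EW]: N:wait,E:car2-GO,S:wait,W:empty | queues: N=0 E=2 S=1 W=0
Step 4 [EW]: N:wait,E:car3-GO,S:wait,W:empty | queues: N=0 E=1 S=1 W=0
Cars crossed by step 4: 5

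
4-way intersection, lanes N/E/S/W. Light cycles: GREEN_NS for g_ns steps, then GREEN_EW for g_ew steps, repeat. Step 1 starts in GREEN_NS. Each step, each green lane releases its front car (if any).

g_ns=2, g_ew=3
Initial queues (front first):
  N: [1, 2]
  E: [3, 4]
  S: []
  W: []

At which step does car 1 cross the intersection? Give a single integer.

Step 1 [NS]: N:car1-GO,E:wait,S:empty,W:wait | queues: N=1 E=2 S=0 W=0
Step 2 [NS]: N:car2-GO,E:wait,S:empty,W:wait | queues: N=0 E=2 S=0 W=0
Step 3 [EW]: N:wait,E:car3-GO,S:wait,W:empty | queues: N=0 E=1 S=0 W=0
Step 4 [EW]: N:wait,E:car4-GO,S:wait,W:empty | queues: N=0 E=0 S=0 W=0
Car 1 crosses at step 1

1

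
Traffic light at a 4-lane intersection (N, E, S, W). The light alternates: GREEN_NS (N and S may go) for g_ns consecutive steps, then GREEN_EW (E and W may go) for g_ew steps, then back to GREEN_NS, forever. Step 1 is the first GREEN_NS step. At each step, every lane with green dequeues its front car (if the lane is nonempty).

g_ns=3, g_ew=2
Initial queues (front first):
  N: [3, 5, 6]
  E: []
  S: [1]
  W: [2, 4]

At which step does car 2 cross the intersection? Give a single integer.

Step 1 [NS]: N:car3-GO,E:wait,S:car1-GO,W:wait | queues: N=2 E=0 S=0 W=2
Step 2 [NS]: N:car5-GO,E:wait,S:empty,W:wait | queues: N=1 E=0 S=0 W=2
Step 3 [NS]: N:car6-GO,E:wait,S:empty,W:wait | queues: N=0 E=0 S=0 W=2
Step 4 [EW]: N:wait,E:empty,S:wait,W:car2-GO | queues: N=0 E=0 S=0 W=1
Step 5 [EW]: N:wait,E:empty,S:wait,W:car4-GO | queues: N=0 E=0 S=0 W=0
Car 2 crosses at step 4

4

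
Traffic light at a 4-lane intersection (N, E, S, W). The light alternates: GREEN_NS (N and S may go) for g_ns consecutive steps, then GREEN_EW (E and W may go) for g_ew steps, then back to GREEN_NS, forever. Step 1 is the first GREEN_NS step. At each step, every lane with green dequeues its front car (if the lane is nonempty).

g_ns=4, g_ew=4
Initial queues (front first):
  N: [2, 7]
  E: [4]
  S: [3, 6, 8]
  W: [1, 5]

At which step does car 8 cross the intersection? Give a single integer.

Step 1 [NS]: N:car2-GO,E:wait,S:car3-GO,W:wait | queues: N=1 E=1 S=2 W=2
Step 2 [NS]: N:car7-GO,E:wait,S:car6-GO,W:wait | queues: N=0 E=1 S=1 W=2
Step 3 [NS]: N:empty,E:wait,S:car8-GO,W:wait | queues: N=0 E=1 S=0 W=2
Step 4 [NS]: N:empty,E:wait,S:empty,W:wait | queues: N=0 E=1 S=0 W=2
Step 5 [EW]: N:wait,E:car4-GO,S:wait,W:car1-GO | queues: N=0 E=0 S=0 W=1
Step 6 [EW]: N:wait,E:empty,S:wait,W:car5-GO | queues: N=0 E=0 S=0 W=0
Car 8 crosses at step 3

3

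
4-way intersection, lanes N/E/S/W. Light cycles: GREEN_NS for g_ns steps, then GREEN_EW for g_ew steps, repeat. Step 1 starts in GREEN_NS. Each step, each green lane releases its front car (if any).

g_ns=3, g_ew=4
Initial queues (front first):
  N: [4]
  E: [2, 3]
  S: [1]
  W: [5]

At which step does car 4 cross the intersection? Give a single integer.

Step 1 [NS]: N:car4-GO,E:wait,S:car1-GO,W:wait | queues: N=0 E=2 S=0 W=1
Step 2 [NS]: N:empty,E:wait,S:empty,W:wait | queues: N=0 E=2 S=0 W=1
Step 3 [NS]: N:empty,E:wait,S:empty,W:wait | queues: N=0 E=2 S=0 W=1
Step 4 [EW]: N:wait,E:car2-GO,S:wait,W:car5-GO | queues: N=0 E=1 S=0 W=0
Step 5 [EW]: N:wait,E:car3-GO,S:wait,W:empty | queues: N=0 E=0 S=0 W=0
Car 4 crosses at step 1

1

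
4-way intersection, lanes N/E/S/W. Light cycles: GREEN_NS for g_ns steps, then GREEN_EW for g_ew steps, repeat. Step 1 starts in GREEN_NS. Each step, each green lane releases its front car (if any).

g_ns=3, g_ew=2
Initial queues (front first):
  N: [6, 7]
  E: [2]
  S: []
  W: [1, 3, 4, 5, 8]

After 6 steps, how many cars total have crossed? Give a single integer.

Answer: 5

Derivation:
Step 1 [NS]: N:car6-GO,E:wait,S:empty,W:wait | queues: N=1 E=1 S=0 W=5
Step 2 [NS]: N:car7-GO,E:wait,S:empty,W:wait | queues: N=0 E=1 S=0 W=5
Step 3 [NS]: N:empty,E:wait,S:empty,W:wait | queues: N=0 E=1 S=0 W=5
Step 4 [EW]: N:wait,E:car2-GO,S:wait,W:car1-GO | queues: N=0 E=0 S=0 W=4
Step 5 [EW]: N:wait,E:empty,S:wait,W:car3-GO | queues: N=0 E=0 S=0 W=3
Step 6 [NS]: N:empty,E:wait,S:empty,W:wait | queues: N=0 E=0 S=0 W=3
Cars crossed by step 6: 5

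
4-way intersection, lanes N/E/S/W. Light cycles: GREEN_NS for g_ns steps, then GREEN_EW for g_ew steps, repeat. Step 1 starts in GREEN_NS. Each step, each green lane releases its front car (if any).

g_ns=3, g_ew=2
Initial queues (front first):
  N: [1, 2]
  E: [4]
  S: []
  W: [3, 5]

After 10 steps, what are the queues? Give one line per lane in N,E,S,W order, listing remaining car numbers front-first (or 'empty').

Step 1 [NS]: N:car1-GO,E:wait,S:empty,W:wait | queues: N=1 E=1 S=0 W=2
Step 2 [NS]: N:car2-GO,E:wait,S:empty,W:wait | queues: N=0 E=1 S=0 W=2
Step 3 [NS]: N:empty,E:wait,S:empty,W:wait | queues: N=0 E=1 S=0 W=2
Step 4 [EW]: N:wait,E:car4-GO,S:wait,W:car3-GO | queues: N=0 E=0 S=0 W=1
Step 5 [EW]: N:wait,E:empty,S:wait,W:car5-GO | queues: N=0 E=0 S=0 W=0

N: empty
E: empty
S: empty
W: empty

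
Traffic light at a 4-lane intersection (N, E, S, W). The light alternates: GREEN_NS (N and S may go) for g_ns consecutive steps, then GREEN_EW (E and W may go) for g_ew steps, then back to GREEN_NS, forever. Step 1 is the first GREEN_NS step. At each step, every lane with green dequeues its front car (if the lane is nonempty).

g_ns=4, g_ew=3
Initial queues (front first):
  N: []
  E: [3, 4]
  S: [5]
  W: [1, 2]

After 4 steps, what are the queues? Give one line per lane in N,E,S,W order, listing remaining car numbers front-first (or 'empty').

Step 1 [NS]: N:empty,E:wait,S:car5-GO,W:wait | queues: N=0 E=2 S=0 W=2
Step 2 [NS]: N:empty,E:wait,S:empty,W:wait | queues: N=0 E=2 S=0 W=2
Step 3 [NS]: N:empty,E:wait,S:empty,W:wait | queues: N=0 E=2 S=0 W=2
Step 4 [NS]: N:empty,E:wait,S:empty,W:wait | queues: N=0 E=2 S=0 W=2

N: empty
E: 3 4
S: empty
W: 1 2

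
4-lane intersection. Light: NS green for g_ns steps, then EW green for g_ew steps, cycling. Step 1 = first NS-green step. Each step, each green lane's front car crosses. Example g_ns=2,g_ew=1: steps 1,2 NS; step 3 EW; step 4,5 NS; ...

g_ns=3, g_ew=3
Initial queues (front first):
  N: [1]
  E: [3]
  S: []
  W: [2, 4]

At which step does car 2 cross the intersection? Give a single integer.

Step 1 [NS]: N:car1-GO,E:wait,S:empty,W:wait | queues: N=0 E=1 S=0 W=2
Step 2 [NS]: N:empty,E:wait,S:empty,W:wait | queues: N=0 E=1 S=0 W=2
Step 3 [NS]: N:empty,E:wait,S:empty,W:wait | queues: N=0 E=1 S=0 W=2
Step 4 [EW]: N:wait,E:car3-GO,S:wait,W:car2-GO | queues: N=0 E=0 S=0 W=1
Step 5 [EW]: N:wait,E:empty,S:wait,W:car4-GO | queues: N=0 E=0 S=0 W=0
Car 2 crosses at step 4

4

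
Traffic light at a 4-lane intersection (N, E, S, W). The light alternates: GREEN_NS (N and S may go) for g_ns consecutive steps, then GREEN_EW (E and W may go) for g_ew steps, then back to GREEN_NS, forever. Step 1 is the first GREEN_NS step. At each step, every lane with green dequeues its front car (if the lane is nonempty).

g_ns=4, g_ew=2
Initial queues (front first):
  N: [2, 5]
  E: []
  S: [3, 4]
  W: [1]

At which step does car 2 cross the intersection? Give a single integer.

Step 1 [NS]: N:car2-GO,E:wait,S:car3-GO,W:wait | queues: N=1 E=0 S=1 W=1
Step 2 [NS]: N:car5-GO,E:wait,S:car4-GO,W:wait | queues: N=0 E=0 S=0 W=1
Step 3 [NS]: N:empty,E:wait,S:empty,W:wait | queues: N=0 E=0 S=0 W=1
Step 4 [NS]: N:empty,E:wait,S:empty,W:wait | queues: N=0 E=0 S=0 W=1
Step 5 [EW]: N:wait,E:empty,S:wait,W:car1-GO | queues: N=0 E=0 S=0 W=0
Car 2 crosses at step 1

1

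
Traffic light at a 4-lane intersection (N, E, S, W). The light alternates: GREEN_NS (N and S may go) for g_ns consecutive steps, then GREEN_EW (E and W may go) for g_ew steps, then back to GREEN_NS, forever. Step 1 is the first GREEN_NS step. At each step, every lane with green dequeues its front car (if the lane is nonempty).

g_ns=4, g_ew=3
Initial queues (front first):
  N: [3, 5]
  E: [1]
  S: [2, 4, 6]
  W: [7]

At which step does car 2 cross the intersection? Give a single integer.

Step 1 [NS]: N:car3-GO,E:wait,S:car2-GO,W:wait | queues: N=1 E=1 S=2 W=1
Step 2 [NS]: N:car5-GO,E:wait,S:car4-GO,W:wait | queues: N=0 E=1 S=1 W=1
Step 3 [NS]: N:empty,E:wait,S:car6-GO,W:wait | queues: N=0 E=1 S=0 W=1
Step 4 [NS]: N:empty,E:wait,S:empty,W:wait | queues: N=0 E=1 S=0 W=1
Step 5 [EW]: N:wait,E:car1-GO,S:wait,W:car7-GO | queues: N=0 E=0 S=0 W=0
Car 2 crosses at step 1

1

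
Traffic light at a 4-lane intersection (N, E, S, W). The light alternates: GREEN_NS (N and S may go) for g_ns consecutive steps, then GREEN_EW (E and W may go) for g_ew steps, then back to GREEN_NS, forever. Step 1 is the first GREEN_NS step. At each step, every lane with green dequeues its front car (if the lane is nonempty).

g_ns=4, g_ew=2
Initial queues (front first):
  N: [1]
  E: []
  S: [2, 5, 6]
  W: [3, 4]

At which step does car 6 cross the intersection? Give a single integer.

Step 1 [NS]: N:car1-GO,E:wait,S:car2-GO,W:wait | queues: N=0 E=0 S=2 W=2
Step 2 [NS]: N:empty,E:wait,S:car5-GO,W:wait | queues: N=0 E=0 S=1 W=2
Step 3 [NS]: N:empty,E:wait,S:car6-GO,W:wait | queues: N=0 E=0 S=0 W=2
Step 4 [NS]: N:empty,E:wait,S:empty,W:wait | queues: N=0 E=0 S=0 W=2
Step 5 [EW]: N:wait,E:empty,S:wait,W:car3-GO | queues: N=0 E=0 S=0 W=1
Step 6 [EW]: N:wait,E:empty,S:wait,W:car4-GO | queues: N=0 E=0 S=0 W=0
Car 6 crosses at step 3

3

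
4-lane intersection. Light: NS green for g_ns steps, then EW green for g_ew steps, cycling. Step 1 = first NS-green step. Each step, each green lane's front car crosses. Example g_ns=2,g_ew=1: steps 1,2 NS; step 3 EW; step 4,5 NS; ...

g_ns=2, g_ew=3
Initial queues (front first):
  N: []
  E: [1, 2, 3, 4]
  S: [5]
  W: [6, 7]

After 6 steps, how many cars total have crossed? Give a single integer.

Step 1 [NS]: N:empty,E:wait,S:car5-GO,W:wait | queues: N=0 E=4 S=0 W=2
Step 2 [NS]: N:empty,E:wait,S:empty,W:wait | queues: N=0 E=4 S=0 W=2
Step 3 [EW]: N:wait,E:car1-GO,S:wait,W:car6-GO | queues: N=0 E=3 S=0 W=1
Step 4 [EW]: N:wait,E:car2-GO,S:wait,W:car7-GO | queues: N=0 E=2 S=0 W=0
Step 5 [EW]: N:wait,E:car3-GO,S:wait,W:empty | queues: N=0 E=1 S=0 W=0
Step 6 [NS]: N:empty,E:wait,S:empty,W:wait | queues: N=0 E=1 S=0 W=0
Cars crossed by step 6: 6

Answer: 6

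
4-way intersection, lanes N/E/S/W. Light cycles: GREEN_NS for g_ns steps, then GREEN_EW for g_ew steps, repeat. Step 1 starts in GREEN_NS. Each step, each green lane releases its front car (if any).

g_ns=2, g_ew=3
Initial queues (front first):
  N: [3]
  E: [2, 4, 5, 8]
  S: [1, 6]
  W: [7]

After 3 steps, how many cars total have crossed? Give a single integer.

Answer: 5

Derivation:
Step 1 [NS]: N:car3-GO,E:wait,S:car1-GO,W:wait | queues: N=0 E=4 S=1 W=1
Step 2 [NS]: N:empty,E:wait,S:car6-GO,W:wait | queues: N=0 E=4 S=0 W=1
Step 3 [EW]: N:wait,E:car2-GO,S:wait,W:car7-GO | queues: N=0 E=3 S=0 W=0
Cars crossed by step 3: 5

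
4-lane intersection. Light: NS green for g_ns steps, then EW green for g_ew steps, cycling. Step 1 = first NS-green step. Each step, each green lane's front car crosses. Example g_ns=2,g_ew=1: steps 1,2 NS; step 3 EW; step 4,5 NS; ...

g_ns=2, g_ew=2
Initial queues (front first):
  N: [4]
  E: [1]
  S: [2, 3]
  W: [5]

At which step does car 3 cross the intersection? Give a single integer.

Step 1 [NS]: N:car4-GO,E:wait,S:car2-GO,W:wait | queues: N=0 E=1 S=1 W=1
Step 2 [NS]: N:empty,E:wait,S:car3-GO,W:wait | queues: N=0 E=1 S=0 W=1
Step 3 [EW]: N:wait,E:car1-GO,S:wait,W:car5-GO | queues: N=0 E=0 S=0 W=0
Car 3 crosses at step 2

2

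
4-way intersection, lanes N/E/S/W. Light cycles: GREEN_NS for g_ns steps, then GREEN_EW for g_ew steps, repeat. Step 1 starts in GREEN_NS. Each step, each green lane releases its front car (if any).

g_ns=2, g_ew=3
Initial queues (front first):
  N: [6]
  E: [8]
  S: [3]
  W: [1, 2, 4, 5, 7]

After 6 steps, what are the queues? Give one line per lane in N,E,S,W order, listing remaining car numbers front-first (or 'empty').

Step 1 [NS]: N:car6-GO,E:wait,S:car3-GO,W:wait | queues: N=0 E=1 S=0 W=5
Step 2 [NS]: N:empty,E:wait,S:empty,W:wait | queues: N=0 E=1 S=0 W=5
Step 3 [EW]: N:wait,E:car8-GO,S:wait,W:car1-GO | queues: N=0 E=0 S=0 W=4
Step 4 [EW]: N:wait,E:empty,S:wait,W:car2-GO | queues: N=0 E=0 S=0 W=3
Step 5 [EW]: N:wait,E:empty,S:wait,W:car4-GO | queues: N=0 E=0 S=0 W=2
Step 6 [NS]: N:empty,E:wait,S:empty,W:wait | queues: N=0 E=0 S=0 W=2

N: empty
E: empty
S: empty
W: 5 7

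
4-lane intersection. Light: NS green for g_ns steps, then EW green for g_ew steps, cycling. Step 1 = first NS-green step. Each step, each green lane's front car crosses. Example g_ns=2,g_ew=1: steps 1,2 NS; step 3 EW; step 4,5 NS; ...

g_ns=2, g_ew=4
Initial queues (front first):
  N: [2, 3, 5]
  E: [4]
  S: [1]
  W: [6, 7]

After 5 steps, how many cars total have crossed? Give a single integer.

Answer: 6

Derivation:
Step 1 [NS]: N:car2-GO,E:wait,S:car1-GO,W:wait | queues: N=2 E=1 S=0 W=2
Step 2 [NS]: N:car3-GO,E:wait,S:empty,W:wait | queues: N=1 E=1 S=0 W=2
Step 3 [EW]: N:wait,E:car4-GO,S:wait,W:car6-GO | queues: N=1 E=0 S=0 W=1
Step 4 [EW]: N:wait,E:empty,S:wait,W:car7-GO | queues: N=1 E=0 S=0 W=0
Step 5 [EW]: N:wait,E:empty,S:wait,W:empty | queues: N=1 E=0 S=0 W=0
Cars crossed by step 5: 6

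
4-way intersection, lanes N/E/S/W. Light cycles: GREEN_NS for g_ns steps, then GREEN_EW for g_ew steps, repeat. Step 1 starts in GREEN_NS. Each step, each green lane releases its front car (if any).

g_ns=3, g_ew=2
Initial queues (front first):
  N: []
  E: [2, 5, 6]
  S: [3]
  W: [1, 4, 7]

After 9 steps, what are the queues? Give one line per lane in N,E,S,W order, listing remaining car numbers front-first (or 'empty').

Step 1 [NS]: N:empty,E:wait,S:car3-GO,W:wait | queues: N=0 E=3 S=0 W=3
Step 2 [NS]: N:empty,E:wait,S:empty,W:wait | queues: N=0 E=3 S=0 W=3
Step 3 [NS]: N:empty,E:wait,S:empty,W:wait | queues: N=0 E=3 S=0 W=3
Step 4 [EW]: N:wait,E:car2-GO,S:wait,W:car1-GO | queues: N=0 E=2 S=0 W=2
Step 5 [EW]: N:wait,E:car5-GO,S:wait,W:car4-GO | queues: N=0 E=1 S=0 W=1
Step 6 [NS]: N:empty,E:wait,S:empty,W:wait | queues: N=0 E=1 S=0 W=1
Step 7 [NS]: N:empty,E:wait,S:empty,W:wait | queues: N=0 E=1 S=0 W=1
Step 8 [NS]: N:empty,E:wait,S:empty,W:wait | queues: N=0 E=1 S=0 W=1
Step 9 [EW]: N:wait,E:car6-GO,S:wait,W:car7-GO | queues: N=0 E=0 S=0 W=0

N: empty
E: empty
S: empty
W: empty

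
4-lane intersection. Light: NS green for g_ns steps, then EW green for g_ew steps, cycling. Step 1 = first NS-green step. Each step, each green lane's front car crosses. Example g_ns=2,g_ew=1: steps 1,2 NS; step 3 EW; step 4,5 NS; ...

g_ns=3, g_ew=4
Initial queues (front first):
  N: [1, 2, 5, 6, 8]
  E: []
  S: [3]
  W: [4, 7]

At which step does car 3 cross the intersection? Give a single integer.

Step 1 [NS]: N:car1-GO,E:wait,S:car3-GO,W:wait | queues: N=4 E=0 S=0 W=2
Step 2 [NS]: N:car2-GO,E:wait,S:empty,W:wait | queues: N=3 E=0 S=0 W=2
Step 3 [NS]: N:car5-GO,E:wait,S:empty,W:wait | queues: N=2 E=0 S=0 W=2
Step 4 [EW]: N:wait,E:empty,S:wait,W:car4-GO | queues: N=2 E=0 S=0 W=1
Step 5 [EW]: N:wait,E:empty,S:wait,W:car7-GO | queues: N=2 E=0 S=0 W=0
Step 6 [EW]: N:wait,E:empty,S:wait,W:empty | queues: N=2 E=0 S=0 W=0
Step 7 [EW]: N:wait,E:empty,S:wait,W:empty | queues: N=2 E=0 S=0 W=0
Step 8 [NS]: N:car6-GO,E:wait,S:empty,W:wait | queues: N=1 E=0 S=0 W=0
Step 9 [NS]: N:car8-GO,E:wait,S:empty,W:wait | queues: N=0 E=0 S=0 W=0
Car 3 crosses at step 1

1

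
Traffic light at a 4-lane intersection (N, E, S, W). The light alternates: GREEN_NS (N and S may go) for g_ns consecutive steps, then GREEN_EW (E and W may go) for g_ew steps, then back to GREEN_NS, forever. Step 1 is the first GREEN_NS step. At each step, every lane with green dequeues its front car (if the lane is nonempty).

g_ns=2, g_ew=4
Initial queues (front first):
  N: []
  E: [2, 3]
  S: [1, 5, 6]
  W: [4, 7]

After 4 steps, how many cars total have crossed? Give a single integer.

Answer: 6

Derivation:
Step 1 [NS]: N:empty,E:wait,S:car1-GO,W:wait | queues: N=0 E=2 S=2 W=2
Step 2 [NS]: N:empty,E:wait,S:car5-GO,W:wait | queues: N=0 E=2 S=1 W=2
Step 3 [EW]: N:wait,E:car2-GO,S:wait,W:car4-GO | queues: N=0 E=1 S=1 W=1
Step 4 [EW]: N:wait,E:car3-GO,S:wait,W:car7-GO | queues: N=0 E=0 S=1 W=0
Cars crossed by step 4: 6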